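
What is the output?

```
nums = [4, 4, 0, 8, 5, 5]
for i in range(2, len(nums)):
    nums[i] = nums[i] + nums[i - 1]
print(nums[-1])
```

i=2: nums[2] = 0+4 = 4 → [4, 4, 4, 8, 5, 5]
i=3: nums[3] = 8+4 = 12 → [4, 4, 4, 12, 5, 5]
i=4: nums[4] = 5+12 = 17 → [4, 4, 4, 12, 17, 5]
i=5: nums[5] = 5+17 = 22 → [4, 4, 4, 12, 17, 22]

22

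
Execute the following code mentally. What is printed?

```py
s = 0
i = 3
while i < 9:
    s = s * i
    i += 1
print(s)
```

i=3: s = 0*3 = 0
i=4: s = 0*4 = 0
i=5: s = 0*5 = 0
i=6: s = 0*6 = 0
i=7: s = 0*7 = 0
i=8: s = 0*8 = 0

0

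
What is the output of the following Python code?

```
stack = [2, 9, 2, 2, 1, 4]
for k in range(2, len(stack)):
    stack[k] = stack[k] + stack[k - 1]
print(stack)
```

k=2: stack[2] = 2+9 = 11 → [2, 9, 11, 2, 1, 4]
k=3: stack[3] = 2+11 = 13 → [2, 9, 11, 13, 1, 4]
k=4: stack[4] = 1+13 = 14 → [2, 9, 11, 13, 14, 4]
k=5: stack[5] = 4+14 = 18 → [2, 9, 11, 13, 14, 18]

[2, 9, 11, 13, 14, 18]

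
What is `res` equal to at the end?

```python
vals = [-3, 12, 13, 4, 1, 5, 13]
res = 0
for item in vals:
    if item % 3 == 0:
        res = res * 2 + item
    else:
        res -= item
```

-30

item=-3: %3==0, res = 0*2+(-3) = -3
item=12: %3==0, res = (-3)*2+12 = 6
item=13: not %3==0, res = 6-13 = -7
item=4: not %3==0, res = (-7)-4 = -11
item=1: not %3==0, res = (-11)-1 = -12
item=5: not %3==0, res = (-12)-5 = -17
item=13: not %3==0, res = (-17)-13 = -30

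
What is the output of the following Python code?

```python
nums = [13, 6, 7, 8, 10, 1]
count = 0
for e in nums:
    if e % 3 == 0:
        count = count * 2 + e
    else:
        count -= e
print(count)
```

-46

e=13: not %3==0, count = 0-13 = -13
e=6: %3==0, count = (-13)*2+6 = -20
e=7: not %3==0, count = (-20)-7 = -27
e=8: not %3==0, count = (-27)-8 = -35
e=10: not %3==0, count = (-35)-10 = -45
e=1: not %3==0, count = (-45)-1 = -46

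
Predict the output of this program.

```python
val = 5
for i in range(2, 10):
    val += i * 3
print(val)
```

i=2: val = 5+2*3 = 11
i=3: val = 11+3*3 = 20
i=4: val = 20+4*3 = 32
i=5: val = 32+5*3 = 47
i=6: val = 47+6*3 = 65
i=7: val = 65+7*3 = 86
i=8: val = 86+8*3 = 110
i=9: val = 110+9*3 = 137

137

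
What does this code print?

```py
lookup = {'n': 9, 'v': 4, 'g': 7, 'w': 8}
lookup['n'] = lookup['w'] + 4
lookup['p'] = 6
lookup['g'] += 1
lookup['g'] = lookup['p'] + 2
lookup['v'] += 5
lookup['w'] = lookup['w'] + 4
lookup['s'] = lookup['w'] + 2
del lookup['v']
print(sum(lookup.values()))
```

lookup['n'] = lookup['w']+4 = 12 → {'n': 12, 'v': 4, 'g': 7, 'w': 8}
lookup['p'] = 6 → {'n': 12, 'v': 4, 'g': 7, 'w': 8, 'p': 6}
lookup['g'] = 7+1 = 8 → {'n': 12, 'v': 4, 'g': 8, 'w': 8, 'p': 6}
lookup['g'] = lookup['p']+2 = 8 → {'n': 12, 'v': 4, 'g': 8, 'w': 8, 'p': 6}
lookup['v'] = 4+5 = 9 → {'n': 12, 'v': 9, 'g': 8, 'w': 8, 'p': 6}
lookup['w'] = lookup['w']+4 = 12 → {'n': 12, 'v': 9, 'g': 8, 'w': 12, 'p': 6}
lookup['s'] = lookup['w']+2 = 14 → {'n': 12, 'v': 9, 'g': 8, 'w': 12, 'p': 6, 's': 14}
del 'v' → {'n': 12, 'g': 8, 'w': 12, 'p': 6, 's': 14}
sum of values = 52

52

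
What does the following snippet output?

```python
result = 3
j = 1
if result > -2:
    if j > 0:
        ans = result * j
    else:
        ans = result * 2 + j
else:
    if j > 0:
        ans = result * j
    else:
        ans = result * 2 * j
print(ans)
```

result=3, j=1
result > -2 is True; j > 0 is True
→ ans = result * j = 3

3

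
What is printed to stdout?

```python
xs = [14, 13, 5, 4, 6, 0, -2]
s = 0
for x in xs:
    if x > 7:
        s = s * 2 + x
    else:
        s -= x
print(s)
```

28

x=14: >7, s = 0*2+14 = 14
x=13: >7, s = 14*2+13 = 41
x=5: not >7, s = 41-5 = 36
x=4: not >7, s = 36-4 = 32
x=6: not >7, s = 32-6 = 26
x=0: not >7, s = 26-0 = 26
x=-2: not >7, s = 26-(-2) = 28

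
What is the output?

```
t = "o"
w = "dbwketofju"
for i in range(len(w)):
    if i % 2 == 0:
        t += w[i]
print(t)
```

i=0: add 'd' → 'od'
i=1: skip
i=2: add 'w' → 'odw'
i=3: skip
i=4: add 'e' → 'odwe'
i=5: skip
i=6: add 'o' → 'odweo'
i=7: skip
i=8: add 'j' → 'odweoj'
i=9: skip

odweoj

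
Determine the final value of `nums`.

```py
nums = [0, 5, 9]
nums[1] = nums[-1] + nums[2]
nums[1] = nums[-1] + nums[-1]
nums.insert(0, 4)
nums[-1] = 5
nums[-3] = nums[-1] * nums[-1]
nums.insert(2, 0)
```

[4, 25, 0, 18, 5]

nums[1] = nums[-1]+nums[2] = 9+9 = 18 → [0, 18, 9]
nums[1] = nums[-1]+nums[-1] = 9+9 = 18 → [0, 18, 9]
insert 4 at 0 → [4, 0, 18, 9]
nums[-1] = 5 → [4, 0, 18, 5]
nums[-3] = nums[-1]*nums[-1] = 5*5 = 25 → [4, 25, 18, 5]
insert 0 at 2 → [4, 25, 0, 18, 5]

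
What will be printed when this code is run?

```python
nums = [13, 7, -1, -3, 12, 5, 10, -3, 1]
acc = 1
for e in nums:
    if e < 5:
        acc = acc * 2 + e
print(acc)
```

e=13: not <5
e=7: not <5
e=-1: <5, acc = 1*2+(-1) = 1
e=-3: <5, acc = 1*2+(-3) = -1
e=12: not <5
e=5: not <5
e=10: not <5
e=-3: <5, acc = (-1)*2+(-3) = -5
e=1: <5, acc = (-5)*2+1 = -9

-9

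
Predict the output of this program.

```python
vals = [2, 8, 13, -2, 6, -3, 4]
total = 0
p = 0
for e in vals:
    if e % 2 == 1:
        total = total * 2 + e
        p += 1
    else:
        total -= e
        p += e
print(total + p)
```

e=2: not odd, total = 0-2 = -2; p=2
e=8: not odd, total = (-2)-8 = -10; p=10
e=13: odd, total = (-10)*2+13 = -7; p=11
e=-2: not odd, total = (-7)-(-2) = -5; p=9
e=6: not odd, total = (-5)-6 = -11; p=15
e=-3: odd, total = (-11)*2+(-3) = -25; p=16
e=4: not odd, total = (-25)-4 = -29; p=20
total+p = (-29)+20 = -9

-9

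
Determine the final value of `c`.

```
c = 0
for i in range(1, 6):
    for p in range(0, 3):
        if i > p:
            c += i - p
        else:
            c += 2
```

37

i=1,p=0: 1>0, c = 0+1 = 1
i=1,p=1: not 1>1, c = 1+2 = 3
i=1,p=2: not 1>2, c = 3+2 = 5
i=2,p=0: 2>0, c = 5+2 = 7
i=2,p=1: 2>1, c = 7+1 = 8
i=2,p=2: not 2>2, c = 8+2 = 10
i=3,p=0: 3>0, c = 10+3 = 13
i=3,p=1: 3>1, c = 13+2 = 15
i=3,p=2: 3>2, c = 15+1 = 16
i=4,p=0: 4>0, c = 16+4 = 20
i=4,p=1: 4>1, c = 20+3 = 23
i=4,p=2: 4>2, c = 23+2 = 25
i=5,p=0: 5>0, c = 25+5 = 30
i=5,p=1: 5>1, c = 30+4 = 34
i=5,p=2: 5>2, c = 34+3 = 37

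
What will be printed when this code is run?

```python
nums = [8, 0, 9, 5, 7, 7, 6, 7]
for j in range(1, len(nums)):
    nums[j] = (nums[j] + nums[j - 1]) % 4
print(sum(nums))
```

15

j=1: nums[1] = (0+8)%4 = 0 → [8, 0, 9, 5, 7, 7, 6, 7]
j=2: nums[2] = (9+0)%4 = 1 → [8, 0, 1, 5, 7, 7, 6, 7]
j=3: nums[3] = (5+1)%4 = 2 → [8, 0, 1, 2, 7, 7, 6, 7]
j=4: nums[4] = (7+2)%4 = 1 → [8, 0, 1, 2, 1, 7, 6, 7]
j=5: nums[5] = (7+1)%4 = 0 → [8, 0, 1, 2, 1, 0, 6, 7]
j=6: nums[6] = (6+0)%4 = 2 → [8, 0, 1, 2, 1, 0, 2, 7]
j=7: nums[7] = (7+2)%4 = 1 → [8, 0, 1, 2, 1, 0, 2, 1]
sum = 15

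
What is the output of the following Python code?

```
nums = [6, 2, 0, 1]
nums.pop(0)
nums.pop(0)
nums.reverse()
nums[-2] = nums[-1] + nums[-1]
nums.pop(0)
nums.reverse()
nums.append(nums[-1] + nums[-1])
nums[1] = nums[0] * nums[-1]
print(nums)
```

[0, 0]

pop(0) removes 6 → [2, 0, 1]
pop(0) removes 2 → [0, 1]
reverse → [1, 0]
nums[-2] = nums[-1]+nums[-1] = 0+0 = 0 → [0, 0]
pop(0) removes 0 → [0]
reverse → [0]
append nums[-1]+nums[-1] = 0+0 = 0 → [0, 0]
nums[1] = nums[0]*nums[-1] = 0*0 = 0 → [0, 0]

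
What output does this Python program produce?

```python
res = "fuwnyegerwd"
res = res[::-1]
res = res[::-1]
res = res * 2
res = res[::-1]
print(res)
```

dwregeynwufdwregeynwuf

reverse → 'dwregeynwuf'
reverse → 'fuwnyegerwd'
repeat ×2 → 'fuwnyegerwdfuwnyegerwd'
reverse → 'dwregeynwufdwregeynwuf'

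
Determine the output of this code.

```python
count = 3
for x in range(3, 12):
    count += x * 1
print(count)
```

x=3: count = 3+3*1 = 6
x=4: count = 6+4*1 = 10
x=5: count = 10+5*1 = 15
x=6: count = 15+6*1 = 21
x=7: count = 21+7*1 = 28
x=8: count = 28+8*1 = 36
x=9: count = 36+9*1 = 45
x=10: count = 45+10*1 = 55
x=11: count = 55+11*1 = 66

66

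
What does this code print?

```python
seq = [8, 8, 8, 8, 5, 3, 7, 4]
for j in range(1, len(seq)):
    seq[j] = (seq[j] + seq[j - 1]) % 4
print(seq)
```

[8, 0, 0, 0, 1, 0, 3, 3]

j=1: seq[1] = (8+8)%4 = 0 → [8, 0, 8, 8, 5, 3, 7, 4]
j=2: seq[2] = (8+0)%4 = 0 → [8, 0, 0, 8, 5, 3, 7, 4]
j=3: seq[3] = (8+0)%4 = 0 → [8, 0, 0, 0, 5, 3, 7, 4]
j=4: seq[4] = (5+0)%4 = 1 → [8, 0, 0, 0, 1, 3, 7, 4]
j=5: seq[5] = (3+1)%4 = 0 → [8, 0, 0, 0, 1, 0, 7, 4]
j=6: seq[6] = (7+0)%4 = 3 → [8, 0, 0, 0, 1, 0, 3, 4]
j=7: seq[7] = (4+3)%4 = 3 → [8, 0, 0, 0, 1, 0, 3, 3]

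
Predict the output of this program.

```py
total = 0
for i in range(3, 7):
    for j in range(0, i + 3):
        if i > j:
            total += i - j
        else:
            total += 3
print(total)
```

88

i=3,j=0: 3>0, total = 0+3 = 3
i=3,j=1: 3>1, total = 3+2 = 5
i=3,j=2: 3>2, total = 5+1 = 6
i=3,j=3: not 3>3, total = 6+3 = 9
i=3,j=4: not 3>4, total = 9+3 = 12
i=3,j=5: not 3>5, total = 12+3 = 15
i=4,j=0: 4>0, total = 15+4 = 19
i=4,j=1: 4>1, total = 19+3 = 22
i=4,j=2: 4>2, total = 22+2 = 24
i=4,j=3: 4>3, total = 24+1 = 25
i=4,j=4: not 4>4, total = 25+3 = 28
i=4,j=5: not 4>5, total = 28+3 = 31
i=4,j=6: not 4>6, total = 31+3 = 34
i=5,j=0: 5>0, total = 34+5 = 39
i=5,j=1: 5>1, total = 39+4 = 43
i=5,j=2: 5>2, total = 43+3 = 46
i=5,j=3: 5>3, total = 46+2 = 48
i=5,j=4: 5>4, total = 48+1 = 49
i=5,j=5: not 5>5, total = 49+3 = 52
i=5,j=6: not 5>6, total = 52+3 = 55
i=5,j=7: not 5>7, total = 55+3 = 58
i=6,j=0: 6>0, total = 58+6 = 64
i=6,j=1: 6>1, total = 64+5 = 69
i=6,j=2: 6>2, total = 69+4 = 73
i=6,j=3: 6>3, total = 73+3 = 76
i=6,j=4: 6>4, total = 76+2 = 78
i=6,j=5: 6>5, total = 78+1 = 79
i=6,j=6: not 6>6, total = 79+3 = 82
i=6,j=7: not 6>7, total = 82+3 = 85
i=6,j=8: not 6>8, total = 85+3 = 88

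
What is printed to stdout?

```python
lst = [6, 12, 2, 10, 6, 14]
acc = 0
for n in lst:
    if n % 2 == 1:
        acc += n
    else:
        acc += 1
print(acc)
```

n=6: not odd, acc = 0+1 = 1
n=12: not odd, acc = 1+1 = 2
n=2: not odd, acc = 2+1 = 3
n=10: not odd, acc = 3+1 = 4
n=6: not odd, acc = 4+1 = 5
n=14: not odd, acc = 5+1 = 6

6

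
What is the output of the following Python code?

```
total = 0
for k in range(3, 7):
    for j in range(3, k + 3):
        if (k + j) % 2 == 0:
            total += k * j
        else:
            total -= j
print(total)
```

210

k=3,j=3: even sum, total = 0+9 = 9
k=3,j=4: odd sum, total = 9-4 = 5
k=3,j=5: even sum, total = 5+15 = 20
k=4,j=3: odd sum, total = 20-3 = 17
k=4,j=4: even sum, total = 17+16 = 33
k=4,j=5: odd sum, total = 33-5 = 28
k=4,j=6: even sum, total = 28+24 = 52
k=5,j=3: even sum, total = 52+15 = 67
k=5,j=4: odd sum, total = 67-4 = 63
k=5,j=5: even sum, total = 63+25 = 88
k=5,j=6: odd sum, total = 88-6 = 82
k=5,j=7: even sum, total = 82+35 = 117
k=6,j=3: odd sum, total = 117-3 = 114
k=6,j=4: even sum, total = 114+24 = 138
k=6,j=5: odd sum, total = 138-5 = 133
k=6,j=6: even sum, total = 133+36 = 169
k=6,j=7: odd sum, total = 169-7 = 162
k=6,j=8: even sum, total = 162+48 = 210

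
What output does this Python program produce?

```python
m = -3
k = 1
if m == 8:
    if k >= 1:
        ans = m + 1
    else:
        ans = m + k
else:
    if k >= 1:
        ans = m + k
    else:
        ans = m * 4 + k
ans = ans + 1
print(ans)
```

-1

m=-3, k=1
m == 8 is False; k >= 1 is True
→ ans = m + k = -2
ans = (-2)+1 = -1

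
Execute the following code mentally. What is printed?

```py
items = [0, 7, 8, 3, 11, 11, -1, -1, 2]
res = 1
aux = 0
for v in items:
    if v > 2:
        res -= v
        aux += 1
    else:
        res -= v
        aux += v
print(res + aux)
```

v=0: not >2, res = 1-0 = 1; aux=0
v=7: >2, res = 1-7 = -6; aux=1
v=8: >2, res = (-6)-8 = -14; aux=2
v=3: >2, res = (-14)-3 = -17; aux=3
v=11: >2, res = (-17)-11 = -28; aux=4
v=11: >2, res = (-28)-11 = -39; aux=5
v=-1: not >2, res = (-39)-(-1) = -38; aux=4
v=-1: not >2, res = (-38)-(-1) = -37; aux=3
v=2: not >2, res = (-37)-2 = -39; aux=5
res+aux = (-39)+5 = -34

-34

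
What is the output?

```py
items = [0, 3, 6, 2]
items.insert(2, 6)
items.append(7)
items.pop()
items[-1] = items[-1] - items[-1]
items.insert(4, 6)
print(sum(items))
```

21

insert 6 at 2 → [0, 3, 6, 6, 2]
append 7 → [0, 3, 6, 6, 2, 7]
pop() removes 7 → [0, 3, 6, 6, 2]
items[-1] = items[-1]-items[-1] = 2-2 = 0 → [0, 3, 6, 6, 0]
insert 6 at 4 → [0, 3, 6, 6, 6, 0]
sum = 21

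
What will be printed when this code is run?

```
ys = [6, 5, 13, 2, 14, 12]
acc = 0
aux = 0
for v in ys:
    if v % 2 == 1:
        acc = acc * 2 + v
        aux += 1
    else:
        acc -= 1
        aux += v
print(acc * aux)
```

576

v=6: not odd, acc = 0-1 = -1; aux=6
v=5: odd, acc = (-1)*2+5 = 3; aux=7
v=13: odd, acc = 3*2+13 = 19; aux=8
v=2: not odd, acc = 19-1 = 18; aux=10
v=14: not odd, acc = 18-1 = 17; aux=24
v=12: not odd, acc = 17-1 = 16; aux=36
acc*aux = 16*36 = 576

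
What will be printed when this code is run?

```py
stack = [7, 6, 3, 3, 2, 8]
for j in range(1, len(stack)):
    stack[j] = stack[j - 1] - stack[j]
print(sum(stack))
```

-21

j=1: stack[1] = 7-6 = 1 → [7, 1, 3, 3, 2, 8]
j=2: stack[2] = 1-3 = -2 → [7, 1, -2, 3, 2, 8]
j=3: stack[3] = (-2)-3 = -5 → [7, 1, -2, -5, 2, 8]
j=4: stack[4] = (-5)-2 = -7 → [7, 1, -2, -5, -7, 8]
j=5: stack[5] = (-7)-8 = -15 → [7, 1, -2, -5, -7, -15]
sum = -21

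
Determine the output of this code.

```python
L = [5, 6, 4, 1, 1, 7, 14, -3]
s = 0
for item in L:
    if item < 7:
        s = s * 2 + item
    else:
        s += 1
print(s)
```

item=5: <7, s = 0*2+5 = 5
item=6: <7, s = 5*2+6 = 16
item=4: <7, s = 16*2+4 = 36
item=1: <7, s = 36*2+1 = 73
item=1: <7, s = 73*2+1 = 147
item=7: not <7, s = 147+1 = 148
item=14: not <7, s = 148+1 = 149
item=-3: <7, s = 149*2+(-3) = 295

295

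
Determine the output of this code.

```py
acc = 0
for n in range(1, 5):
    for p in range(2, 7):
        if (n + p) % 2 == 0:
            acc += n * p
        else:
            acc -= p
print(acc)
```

64

n=1,p=2: odd sum, acc = 0-2 = -2
n=1,p=3: even sum, acc = (-2)+3 = 1
n=1,p=4: odd sum, acc = 1-4 = -3
n=1,p=5: even sum, acc = (-3)+5 = 2
n=1,p=6: odd sum, acc = 2-6 = -4
n=2,p=2: even sum, acc = (-4)+4 = 0
n=2,p=3: odd sum, acc = 0-3 = -3
n=2,p=4: even sum, acc = (-3)+8 = 5
n=2,p=5: odd sum, acc = 5-5 = 0
n=2,p=6: even sum, acc = 0+12 = 12
n=3,p=2: odd sum, acc = 12-2 = 10
n=3,p=3: even sum, acc = 10+9 = 19
n=3,p=4: odd sum, acc = 19-4 = 15
n=3,p=5: even sum, acc = 15+15 = 30
n=3,p=6: odd sum, acc = 30-6 = 24
n=4,p=2: even sum, acc = 24+8 = 32
n=4,p=3: odd sum, acc = 32-3 = 29
n=4,p=4: even sum, acc = 29+16 = 45
n=4,p=5: odd sum, acc = 45-5 = 40
n=4,p=6: even sum, acc = 40+24 = 64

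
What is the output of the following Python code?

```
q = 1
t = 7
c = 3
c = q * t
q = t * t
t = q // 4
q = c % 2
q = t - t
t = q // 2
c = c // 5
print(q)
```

c = 1*7 = 7
q = 7*7 = 49
t = 49//4 = 12
q = 7%2 = 1
q = 12-12 = 0
t = 0//2 = 0
c = 7//5 = 1

0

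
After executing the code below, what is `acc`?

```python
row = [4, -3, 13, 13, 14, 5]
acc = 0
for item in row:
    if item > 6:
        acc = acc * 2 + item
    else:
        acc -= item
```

item=4: not >6, acc = 0-4 = -4
item=-3: not >6, acc = (-4)-(-3) = -1
item=13: >6, acc = (-1)*2+13 = 11
item=13: >6, acc = 11*2+13 = 35
item=14: >6, acc = 35*2+14 = 84
item=5: not >6, acc = 84-5 = 79

79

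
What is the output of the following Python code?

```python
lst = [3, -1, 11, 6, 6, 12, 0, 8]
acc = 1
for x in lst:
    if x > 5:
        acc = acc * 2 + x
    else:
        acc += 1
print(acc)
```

378

x=3: not >5, acc = 1+1 = 2
x=-1: not >5, acc = 2+1 = 3
x=11: >5, acc = 3*2+11 = 17
x=6: >5, acc = 17*2+6 = 40
x=6: >5, acc = 40*2+6 = 86
x=12: >5, acc = 86*2+12 = 184
x=0: not >5, acc = 184+1 = 185
x=8: >5, acc = 185*2+8 = 378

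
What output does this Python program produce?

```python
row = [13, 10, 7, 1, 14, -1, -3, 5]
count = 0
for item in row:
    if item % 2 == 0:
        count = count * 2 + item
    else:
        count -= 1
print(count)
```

23

item=13: not even, count = 0-1 = -1
item=10: even, count = (-1)*2+10 = 8
item=7: not even, count = 8-1 = 7
item=1: not even, count = 7-1 = 6
item=14: even, count = 6*2+14 = 26
item=-1: not even, count = 26-1 = 25
item=-3: not even, count = 25-1 = 24
item=5: not even, count = 24-1 = 23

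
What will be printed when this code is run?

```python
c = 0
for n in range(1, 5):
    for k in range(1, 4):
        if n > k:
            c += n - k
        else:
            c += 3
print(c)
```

n=1,k=1: not 1>1, c = 0+3 = 3
n=1,k=2: not 1>2, c = 3+3 = 6
n=1,k=3: not 1>3, c = 6+3 = 9
n=2,k=1: 2>1, c = 9+1 = 10
n=2,k=2: not 2>2, c = 10+3 = 13
n=2,k=3: not 2>3, c = 13+3 = 16
n=3,k=1: 3>1, c = 16+2 = 18
n=3,k=2: 3>2, c = 18+1 = 19
n=3,k=3: not 3>3, c = 19+3 = 22
n=4,k=1: 4>1, c = 22+3 = 25
n=4,k=2: 4>2, c = 25+2 = 27
n=4,k=3: 4>3, c = 27+1 = 28

28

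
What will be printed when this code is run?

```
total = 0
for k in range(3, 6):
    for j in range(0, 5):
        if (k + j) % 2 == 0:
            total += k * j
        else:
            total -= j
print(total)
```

k=3,j=0: odd sum, total = 0-0 = 0
k=3,j=1: even sum, total = 0+3 = 3
k=3,j=2: odd sum, total = 3-2 = 1
k=3,j=3: even sum, total = 1+9 = 10
k=3,j=4: odd sum, total = 10-4 = 6
k=4,j=0: even sum, total = 6+0 = 6
k=4,j=1: odd sum, total = 6-1 = 5
k=4,j=2: even sum, total = 5+8 = 13
k=4,j=3: odd sum, total = 13-3 = 10
k=4,j=4: even sum, total = 10+16 = 26
k=5,j=0: odd sum, total = 26-0 = 26
k=5,j=1: even sum, total = 26+5 = 31
k=5,j=2: odd sum, total = 31-2 = 29
k=5,j=3: even sum, total = 29+15 = 44
k=5,j=4: odd sum, total = 44-4 = 40

40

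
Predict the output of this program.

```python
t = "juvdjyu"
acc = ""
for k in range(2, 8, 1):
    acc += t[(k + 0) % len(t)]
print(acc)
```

vdjyuj

k=2: add t[2]='v' → 'v'
k=3: add t[3]='d' → 'vd'
k=4: add t[4]='j' → 'vdj'
k=5: add t[5]='y' → 'vdjy'
k=6: add t[6]='u' → 'vdjyu'
k=7: add t[0]='j' → 'vdjyuj'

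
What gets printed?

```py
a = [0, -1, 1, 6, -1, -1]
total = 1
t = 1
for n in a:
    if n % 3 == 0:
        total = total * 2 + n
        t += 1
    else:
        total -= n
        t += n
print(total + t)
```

n=0: %3==0, total = 1*2+0 = 2; t=2
n=-1: not %3==0, total = 2-(-1) = 3; t=1
n=1: not %3==0, total = 3-1 = 2; t=2
n=6: %3==0, total = 2*2+6 = 10; t=3
n=-1: not %3==0, total = 10-(-1) = 11; t=2
n=-1: not %3==0, total = 11-(-1) = 12; t=1
total+t = 12+1 = 13

13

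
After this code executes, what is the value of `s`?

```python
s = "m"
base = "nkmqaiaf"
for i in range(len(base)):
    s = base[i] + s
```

'faiaqmknm'

i=0: prepend 'n' → 'nm'
i=1: prepend 'k' → 'knm'
i=2: prepend 'm' → 'mknm'
i=3: prepend 'q' → 'qmknm'
i=4: prepend 'a' → 'aqmknm'
i=5: prepend 'i' → 'iaqmknm'
i=6: prepend 'a' → 'aiaqmknm'
i=7: prepend 'f' → 'faiaqmknm'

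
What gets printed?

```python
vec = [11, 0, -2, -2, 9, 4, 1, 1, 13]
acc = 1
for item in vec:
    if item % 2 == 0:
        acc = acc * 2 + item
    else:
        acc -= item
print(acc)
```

item=11: not even, acc = 1-11 = -10
item=0: even, acc = (-10)*2+0 = -20
item=-2: even, acc = (-20)*2+(-2) = -42
item=-2: even, acc = (-42)*2+(-2) = -86
item=9: not even, acc = (-86)-9 = -95
item=4: even, acc = (-95)*2+4 = -186
item=1: not even, acc = (-186)-1 = -187
item=1: not even, acc = (-187)-1 = -188
item=13: not even, acc = (-188)-13 = -201

-201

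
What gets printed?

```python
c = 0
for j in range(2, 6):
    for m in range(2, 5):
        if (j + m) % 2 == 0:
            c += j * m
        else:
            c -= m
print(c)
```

j=2,m=2: even sum, c = 0+4 = 4
j=2,m=3: odd sum, c = 4-3 = 1
j=2,m=4: even sum, c = 1+8 = 9
j=3,m=2: odd sum, c = 9-2 = 7
j=3,m=3: even sum, c = 7+9 = 16
j=3,m=4: odd sum, c = 16-4 = 12
j=4,m=2: even sum, c = 12+8 = 20
j=4,m=3: odd sum, c = 20-3 = 17
j=4,m=4: even sum, c = 17+16 = 33
j=5,m=2: odd sum, c = 33-2 = 31
j=5,m=3: even sum, c = 31+15 = 46
j=5,m=4: odd sum, c = 46-4 = 42

42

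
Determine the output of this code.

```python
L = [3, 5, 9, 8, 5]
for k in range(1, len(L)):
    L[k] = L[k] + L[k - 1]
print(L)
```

k=1: L[1] = 5+3 = 8 → [3, 8, 9, 8, 5]
k=2: L[2] = 9+8 = 17 → [3, 8, 17, 8, 5]
k=3: L[3] = 8+17 = 25 → [3, 8, 17, 25, 5]
k=4: L[4] = 5+25 = 30 → [3, 8, 17, 25, 30]

[3, 8, 17, 25, 30]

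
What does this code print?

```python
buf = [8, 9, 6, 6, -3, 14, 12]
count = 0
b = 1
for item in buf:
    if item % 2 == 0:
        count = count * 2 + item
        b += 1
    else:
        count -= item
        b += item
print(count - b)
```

item=8: even, count = 0*2+8 = 8; b=2
item=9: not even, count = 8-9 = -1; b=11
item=6: even, count = (-1)*2+6 = 4; b=12
item=6: even, count = 4*2+6 = 14; b=13
item=-3: not even, count = 14-(-3) = 17; b=10
item=14: even, count = 17*2+14 = 48; b=11
item=12: even, count = 48*2+12 = 108; b=12
count-b = 108-12 = 96

96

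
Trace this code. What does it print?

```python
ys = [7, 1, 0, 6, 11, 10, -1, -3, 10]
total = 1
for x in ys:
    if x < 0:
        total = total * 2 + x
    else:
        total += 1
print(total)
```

24

x=7: not <0, total = 1+1 = 2
x=1: not <0, total = 2+1 = 3
x=0: not <0, total = 3+1 = 4
x=6: not <0, total = 4+1 = 5
x=11: not <0, total = 5+1 = 6
x=10: not <0, total = 6+1 = 7
x=-1: <0, total = 7*2+(-1) = 13
x=-3: <0, total = 13*2+(-3) = 23
x=10: not <0, total = 23+1 = 24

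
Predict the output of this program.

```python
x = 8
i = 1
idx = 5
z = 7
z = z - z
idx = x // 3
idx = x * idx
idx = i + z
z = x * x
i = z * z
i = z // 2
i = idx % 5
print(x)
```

z = 7-7 = 0
idx = 8//3 = 2
idx = 8*2 = 16
idx = 1+0 = 1
z = 8*8 = 64
i = 64*64 = 4096
i = 64//2 = 32
i = 1%5 = 1

8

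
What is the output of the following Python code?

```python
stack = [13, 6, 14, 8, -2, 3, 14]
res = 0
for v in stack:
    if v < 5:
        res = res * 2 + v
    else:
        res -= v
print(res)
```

-179

v=13: not <5, res = 0-13 = -13
v=6: not <5, res = (-13)-6 = -19
v=14: not <5, res = (-19)-14 = -33
v=8: not <5, res = (-33)-8 = -41
v=-2: <5, res = (-41)*2+(-2) = -84
v=3: <5, res = (-84)*2+3 = -165
v=14: not <5, res = (-165)-14 = -179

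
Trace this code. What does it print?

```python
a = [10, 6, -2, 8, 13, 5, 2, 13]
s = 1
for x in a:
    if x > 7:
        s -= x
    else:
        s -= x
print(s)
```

x=10: >7, s = 1-10 = -9
x=6: not >7, s = (-9)-6 = -15
x=-2: not >7, s = (-15)-(-2) = -13
x=8: >7, s = (-13)-8 = -21
x=13: >7, s = (-21)-13 = -34
x=5: not >7, s = (-34)-5 = -39
x=2: not >7, s = (-39)-2 = -41
x=13: >7, s = (-41)-13 = -54

-54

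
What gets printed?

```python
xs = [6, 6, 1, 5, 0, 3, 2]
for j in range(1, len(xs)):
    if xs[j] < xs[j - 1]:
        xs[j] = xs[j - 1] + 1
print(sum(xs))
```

j=1: 6>=6, unchanged → [6, 6, 1, 5, 0, 3, 2]
j=2: 1<6, xs[2] = 6+1 = 7 → [6, 6, 7, 5, 0, 3, 2]
j=3: 5<7, xs[3] = 7+1 = 8 → [6, 6, 7, 8, 0, 3, 2]
j=4: 0<8, xs[4] = 8+1 = 9 → [6, 6, 7, 8, 9, 3, 2]
j=5: 3<9, xs[5] = 9+1 = 10 → [6, 6, 7, 8, 9, 10, 2]
j=6: 2<10, xs[6] = 10+1 = 11 → [6, 6, 7, 8, 9, 10, 11]
sum = 57

57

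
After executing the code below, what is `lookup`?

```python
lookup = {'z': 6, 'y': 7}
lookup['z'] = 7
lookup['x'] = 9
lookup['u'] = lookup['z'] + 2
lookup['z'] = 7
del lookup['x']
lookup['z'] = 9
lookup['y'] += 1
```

{'z': 9, 'y': 8, 'u': 9}

lookup['z'] = 7 → {'z': 7, 'y': 7}
lookup['x'] = 9 → {'z': 7, 'y': 7, 'x': 9}
lookup['u'] = lookup['z']+2 = 9 → {'z': 7, 'y': 7, 'x': 9, 'u': 9}
lookup['z'] = 7 → {'z': 7, 'y': 7, 'x': 9, 'u': 9}
del 'x' → {'z': 7, 'y': 7, 'u': 9}
lookup['z'] = 9 → {'z': 9, 'y': 7, 'u': 9}
lookup['y'] = 7+1 = 8 → {'z': 9, 'y': 8, 'u': 9}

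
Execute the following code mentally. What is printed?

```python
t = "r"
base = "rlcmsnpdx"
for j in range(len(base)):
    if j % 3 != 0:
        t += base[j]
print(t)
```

j=0: skip
j=1: add 'l' → 'rl'
j=2: add 'c' → 'rlc'
j=3: skip
j=4: add 's' → 'rlcs'
j=5: add 'n' → 'rlcsn'
j=6: skip
j=7: add 'd' → 'rlcsnd'
j=8: add 'x' → 'rlcsndx'

rlcsndx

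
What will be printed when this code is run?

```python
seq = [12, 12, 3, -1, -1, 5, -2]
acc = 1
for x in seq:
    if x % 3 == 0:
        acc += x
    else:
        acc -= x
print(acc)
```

x=12: %3==0, acc = 1+12 = 13
x=12: %3==0, acc = 13+12 = 25
x=3: %3==0, acc = 25+3 = 28
x=-1: not %3==0, acc = 28-(-1) = 29
x=-1: not %3==0, acc = 29-(-1) = 30
x=5: not %3==0, acc = 30-5 = 25
x=-2: not %3==0, acc = 25-(-2) = 27

27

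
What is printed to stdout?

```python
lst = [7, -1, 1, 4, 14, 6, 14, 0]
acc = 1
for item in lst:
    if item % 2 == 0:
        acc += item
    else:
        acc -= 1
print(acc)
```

item=7: not even, acc = 1-1 = 0
item=-1: not even, acc = 0-1 = -1
item=1: not even, acc = (-1)-1 = -2
item=4: even, acc = (-2)+4 = 2
item=14: even, acc = 2+14 = 16
item=6: even, acc = 16+6 = 22
item=14: even, acc = 22+14 = 36
item=0: even, acc = 36+0 = 36

36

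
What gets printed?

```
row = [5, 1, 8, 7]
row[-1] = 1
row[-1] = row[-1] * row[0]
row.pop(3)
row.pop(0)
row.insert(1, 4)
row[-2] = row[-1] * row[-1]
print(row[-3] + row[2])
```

row[-1] = 1 → [5, 1, 8, 1]
row[-1] = row[-1]*row[0] = 1*5 = 5 → [5, 1, 8, 5]
pop(3) removes 5 → [5, 1, 8]
pop(0) removes 5 → [1, 8]
insert 4 at 1 → [1, 4, 8]
row[-2] = row[-1]*row[-1] = 8*8 = 64 → [1, 64, 8]
row[-3]+row[2] = 1+8 = 9

9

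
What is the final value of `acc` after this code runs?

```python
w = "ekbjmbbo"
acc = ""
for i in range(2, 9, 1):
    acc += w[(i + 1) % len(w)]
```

i=2: add w[3]='j' → 'j'
i=3: add w[4]='m' → 'jm'
i=4: add w[5]='b' → 'jmb'
i=5: add w[6]='b' → 'jmbb'
i=6: add w[7]='o' → 'jmbbo'
i=7: add w[0]='e' → 'jmbboe'
i=8: add w[1]='k' → 'jmbboek'

'jmbboek'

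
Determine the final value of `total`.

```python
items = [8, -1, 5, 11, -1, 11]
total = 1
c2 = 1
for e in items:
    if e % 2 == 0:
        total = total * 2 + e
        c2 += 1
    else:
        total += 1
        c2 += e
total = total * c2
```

e=8: even, total = 1*2+8 = 10; c2=2
e=-1: not even, total = 10+1 = 11; c2=1
e=5: not even, total = 11+1 = 12; c2=6
e=11: not even, total = 12+1 = 13; c2=17
e=-1: not even, total = 13+1 = 14; c2=16
e=11: not even, total = 14+1 = 15; c2=27
total*c2 = 15*27 = 405

405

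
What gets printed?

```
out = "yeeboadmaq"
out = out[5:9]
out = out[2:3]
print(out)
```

slice [5:9] → 'adma'
slice [2:3] → 'm'

m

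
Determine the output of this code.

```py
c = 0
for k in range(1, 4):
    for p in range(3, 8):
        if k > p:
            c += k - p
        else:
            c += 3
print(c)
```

k=1,p=3: not 1>3, c = 0+3 = 3
k=1,p=4: not 1>4, c = 3+3 = 6
k=1,p=5: not 1>5, c = 6+3 = 9
k=1,p=6: not 1>6, c = 9+3 = 12
k=1,p=7: not 1>7, c = 12+3 = 15
k=2,p=3: not 2>3, c = 15+3 = 18
k=2,p=4: not 2>4, c = 18+3 = 21
k=2,p=5: not 2>5, c = 21+3 = 24
k=2,p=6: not 2>6, c = 24+3 = 27
k=2,p=7: not 2>7, c = 27+3 = 30
k=3,p=3: not 3>3, c = 30+3 = 33
k=3,p=4: not 3>4, c = 33+3 = 36
k=3,p=5: not 3>5, c = 36+3 = 39
k=3,p=6: not 3>6, c = 39+3 = 42
k=3,p=7: not 3>7, c = 42+3 = 45

45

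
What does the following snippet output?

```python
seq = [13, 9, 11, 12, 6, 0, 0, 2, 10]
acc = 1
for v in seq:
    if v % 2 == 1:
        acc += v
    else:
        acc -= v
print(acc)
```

4

v=13: odd, acc = 1+13 = 14
v=9: odd, acc = 14+9 = 23
v=11: odd, acc = 23+11 = 34
v=12: not odd, acc = 34-12 = 22
v=6: not odd, acc = 22-6 = 16
v=0: not odd, acc = 16-0 = 16
v=0: not odd, acc = 16-0 = 16
v=2: not odd, acc = 16-2 = 14
v=10: not odd, acc = 14-10 = 4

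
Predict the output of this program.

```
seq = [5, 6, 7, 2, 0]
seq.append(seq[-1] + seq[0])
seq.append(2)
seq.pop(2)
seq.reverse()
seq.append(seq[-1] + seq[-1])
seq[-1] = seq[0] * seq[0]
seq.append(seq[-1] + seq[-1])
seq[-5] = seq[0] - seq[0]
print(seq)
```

[2, 5, 0, 0, 6, 5, 4, 8]

append seq[-1]+seq[0] = 0+5 = 5 → [5, 6, 7, 2, 0, 5]
append 2 → [5, 6, 7, 2, 0, 5, 2]
pop(2) removes 7 → [5, 6, 2, 0, 5, 2]
reverse → [2, 5, 0, 2, 6, 5]
append seq[-1]+seq[-1] = 5+5 = 10 → [2, 5, 0, 2, 6, 5, 10]
seq[-1] = seq[0]*seq[0] = 2*2 = 4 → [2, 5, 0, 2, 6, 5, 4]
append seq[-1]+seq[-1] = 4+4 = 8 → [2, 5, 0, 2, 6, 5, 4, 8]
seq[-5] = seq[0]-seq[0] = 2-2 = 0 → [2, 5, 0, 0, 6, 5, 4, 8]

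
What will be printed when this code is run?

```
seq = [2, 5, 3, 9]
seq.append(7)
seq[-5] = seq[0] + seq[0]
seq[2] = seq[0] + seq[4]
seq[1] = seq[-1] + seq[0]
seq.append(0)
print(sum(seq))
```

42

append 7 → [2, 5, 3, 9, 7]
seq[-5] = seq[0]+seq[0] = 2+2 = 4 → [4, 5, 3, 9, 7]
seq[2] = seq[0]+seq[4] = 4+7 = 11 → [4, 5, 11, 9, 7]
seq[1] = seq[-1]+seq[0] = 7+4 = 11 → [4, 11, 11, 9, 7]
append 0 → [4, 11, 11, 9, 7, 0]
sum = 42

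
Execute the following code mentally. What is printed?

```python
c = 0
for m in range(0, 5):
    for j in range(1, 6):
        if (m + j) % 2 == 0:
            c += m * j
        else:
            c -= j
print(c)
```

33

m=0,j=1: odd sum, c = 0-1 = -1
m=0,j=2: even sum, c = (-1)+0 = -1
m=0,j=3: odd sum, c = (-1)-3 = -4
m=0,j=4: even sum, c = (-4)+0 = -4
m=0,j=5: odd sum, c = (-4)-5 = -9
m=1,j=1: even sum, c = (-9)+1 = -8
m=1,j=2: odd sum, c = (-8)-2 = -10
m=1,j=3: even sum, c = (-10)+3 = -7
m=1,j=4: odd sum, c = (-7)-4 = -11
m=1,j=5: even sum, c = (-11)+5 = -6
m=2,j=1: odd sum, c = (-6)-1 = -7
m=2,j=2: even sum, c = (-7)+4 = -3
m=2,j=3: odd sum, c = (-3)-3 = -6
m=2,j=4: even sum, c = (-6)+8 = 2
m=2,j=5: odd sum, c = 2-5 = -3
m=3,j=1: even sum, c = (-3)+3 = 0
m=3,j=2: odd sum, c = 0-2 = -2
m=3,j=3: even sum, c = (-2)+9 = 7
m=3,j=4: odd sum, c = 7-4 = 3
m=3,j=5: even sum, c = 3+15 = 18
m=4,j=1: odd sum, c = 18-1 = 17
m=4,j=2: even sum, c = 17+8 = 25
m=4,j=3: odd sum, c = 25-3 = 22
m=4,j=4: even sum, c = 22+16 = 38
m=4,j=5: odd sum, c = 38-5 = 33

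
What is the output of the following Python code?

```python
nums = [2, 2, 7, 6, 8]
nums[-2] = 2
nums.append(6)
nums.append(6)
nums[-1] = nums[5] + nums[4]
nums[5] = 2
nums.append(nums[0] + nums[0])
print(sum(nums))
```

41

nums[-2] = 2 → [2, 2, 7, 2, 8]
append 6 → [2, 2, 7, 2, 8, 6]
append 6 → [2, 2, 7, 2, 8, 6, 6]
nums[-1] = nums[5]+nums[4] = 6+8 = 14 → [2, 2, 7, 2, 8, 6, 14]
nums[5] = 2 → [2, 2, 7, 2, 8, 2, 14]
append nums[0]+nums[0] = 2+2 = 4 → [2, 2, 7, 2, 8, 2, 14, 4]
sum = 41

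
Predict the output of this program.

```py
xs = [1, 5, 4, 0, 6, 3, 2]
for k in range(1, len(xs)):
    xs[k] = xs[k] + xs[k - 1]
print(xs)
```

k=1: xs[1] = 5+1 = 6 → [1, 6, 4, 0, 6, 3, 2]
k=2: xs[2] = 4+6 = 10 → [1, 6, 10, 0, 6, 3, 2]
k=3: xs[3] = 0+10 = 10 → [1, 6, 10, 10, 6, 3, 2]
k=4: xs[4] = 6+10 = 16 → [1, 6, 10, 10, 16, 3, 2]
k=5: xs[5] = 3+16 = 19 → [1, 6, 10, 10, 16, 19, 2]
k=6: xs[6] = 2+19 = 21 → [1, 6, 10, 10, 16, 19, 21]

[1, 6, 10, 10, 16, 19, 21]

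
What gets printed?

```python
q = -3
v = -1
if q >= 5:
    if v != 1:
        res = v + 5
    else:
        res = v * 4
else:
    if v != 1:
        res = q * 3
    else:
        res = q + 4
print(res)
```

-9

q=-3, v=-1
q >= 5 is False; v != 1 is True
→ res = q * 3 = -9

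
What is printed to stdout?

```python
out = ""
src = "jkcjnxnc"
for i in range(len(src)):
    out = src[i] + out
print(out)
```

i=0: prepend 'j' → 'j'
i=1: prepend 'k' → 'kj'
i=2: prepend 'c' → 'ckj'
i=3: prepend 'j' → 'jckj'
i=4: prepend 'n' → 'njckj'
i=5: prepend 'x' → 'xnjckj'
i=6: prepend 'n' → 'nxnjckj'
i=7: prepend 'c' → 'cnxnjckj'

cnxnjckj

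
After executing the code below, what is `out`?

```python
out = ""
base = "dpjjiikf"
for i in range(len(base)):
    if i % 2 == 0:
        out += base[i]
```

'djik'

i=0: add 'd' → 'd'
i=1: skip
i=2: add 'j' → 'dj'
i=3: skip
i=4: add 'i' → 'dji'
i=5: skip
i=6: add 'k' → 'djik'
i=7: skip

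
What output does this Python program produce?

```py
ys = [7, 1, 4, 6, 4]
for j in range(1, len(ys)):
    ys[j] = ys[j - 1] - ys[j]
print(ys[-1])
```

-8

j=1: ys[1] = 7-1 = 6 → [7, 6, 4, 6, 4]
j=2: ys[2] = 6-4 = 2 → [7, 6, 2, 6, 4]
j=3: ys[3] = 2-6 = -4 → [7, 6, 2, -4, 4]
j=4: ys[4] = (-4)-4 = -8 → [7, 6, 2, -4, -8]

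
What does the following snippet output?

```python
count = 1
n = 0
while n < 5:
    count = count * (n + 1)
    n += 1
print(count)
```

120

n=0: count = 1*1 = 1
n=1: count = 1*2 = 2
n=2: count = 2*3 = 6
n=3: count = 6*4 = 24
n=4: count = 24*5 = 120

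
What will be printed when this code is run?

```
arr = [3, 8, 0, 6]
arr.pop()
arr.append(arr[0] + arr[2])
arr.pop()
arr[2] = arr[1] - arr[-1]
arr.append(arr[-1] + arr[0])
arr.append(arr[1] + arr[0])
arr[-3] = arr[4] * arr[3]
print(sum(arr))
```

pop() removes 6 → [3, 8, 0]
append arr[0]+arr[2] = 3+0 = 3 → [3, 8, 0, 3]
pop() removes 3 → [3, 8, 0]
arr[2] = arr[1]-arr[-1] = 8-0 = 8 → [3, 8, 8]
append arr[-1]+arr[0] = 8+3 = 11 → [3, 8, 8, 11]
append arr[1]+arr[0] = 8+3 = 11 → [3, 8, 8, 11, 11]
arr[-3] = arr[4]*arr[3] = 11*11 = 121 → [3, 8, 121, 11, 11]
sum = 154

154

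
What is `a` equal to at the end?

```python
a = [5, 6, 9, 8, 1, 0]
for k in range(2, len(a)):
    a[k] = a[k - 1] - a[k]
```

k=2: a[2] = 6-9 = -3 → [5, 6, -3, 8, 1, 0]
k=3: a[3] = (-3)-8 = -11 → [5, 6, -3, -11, 1, 0]
k=4: a[4] = (-11)-1 = -12 → [5, 6, -3, -11, -12, 0]
k=5: a[5] = (-12)-0 = -12 → [5, 6, -3, -11, -12, -12]

[5, 6, -3, -11, -12, -12]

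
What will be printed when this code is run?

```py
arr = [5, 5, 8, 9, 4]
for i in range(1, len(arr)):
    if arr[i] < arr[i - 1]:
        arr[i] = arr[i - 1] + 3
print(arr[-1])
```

i=1: 5>=5, unchanged → [5, 5, 8, 9, 4]
i=2: 8>=5, unchanged → [5, 5, 8, 9, 4]
i=3: 9>=8, unchanged → [5, 5, 8, 9, 4]
i=4: 4<9, arr[4] = 9+3 = 12 → [5, 5, 8, 9, 12]

12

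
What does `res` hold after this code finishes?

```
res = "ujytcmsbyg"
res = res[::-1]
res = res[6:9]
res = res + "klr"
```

reverse → 'gybsmctyju'
slice [6:9] → 'tyj'
+ 'klr' → 'tyjklr'

'tyjklr'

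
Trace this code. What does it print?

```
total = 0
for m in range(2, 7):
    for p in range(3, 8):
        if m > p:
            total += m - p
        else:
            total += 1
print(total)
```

29

m=2,p=3: not 2>3, total = 0+1 = 1
m=2,p=4: not 2>4, total = 1+1 = 2
m=2,p=5: not 2>5, total = 2+1 = 3
m=2,p=6: not 2>6, total = 3+1 = 4
m=2,p=7: not 2>7, total = 4+1 = 5
m=3,p=3: not 3>3, total = 5+1 = 6
m=3,p=4: not 3>4, total = 6+1 = 7
m=3,p=5: not 3>5, total = 7+1 = 8
m=3,p=6: not 3>6, total = 8+1 = 9
m=3,p=7: not 3>7, total = 9+1 = 10
m=4,p=3: 4>3, total = 10+1 = 11
m=4,p=4: not 4>4, total = 11+1 = 12
m=4,p=5: not 4>5, total = 12+1 = 13
m=4,p=6: not 4>6, total = 13+1 = 14
m=4,p=7: not 4>7, total = 14+1 = 15
m=5,p=3: 5>3, total = 15+2 = 17
m=5,p=4: 5>4, total = 17+1 = 18
m=5,p=5: not 5>5, total = 18+1 = 19
m=5,p=6: not 5>6, total = 19+1 = 20
m=5,p=7: not 5>7, total = 20+1 = 21
m=6,p=3: 6>3, total = 21+3 = 24
m=6,p=4: 6>4, total = 24+2 = 26
m=6,p=5: 6>5, total = 26+1 = 27
m=6,p=6: not 6>6, total = 27+1 = 28
m=6,p=7: not 6>7, total = 28+1 = 29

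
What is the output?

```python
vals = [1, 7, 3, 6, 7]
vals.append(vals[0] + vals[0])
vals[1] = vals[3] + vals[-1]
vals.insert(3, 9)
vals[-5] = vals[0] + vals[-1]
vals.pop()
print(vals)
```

append vals[0]+vals[0] = 1+1 = 2 → [1, 7, 3, 6, 7, 2]
vals[1] = vals[3]+vals[-1] = 6+2 = 8 → [1, 8, 3, 6, 7, 2]
insert 9 at 3 → [1, 8, 3, 9, 6, 7, 2]
vals[-5] = vals[0]+vals[-1] = 1+2 = 3 → [1, 8, 3, 9, 6, 7, 2]
pop() removes 2 → [1, 8, 3, 9, 6, 7]

[1, 8, 3, 9, 6, 7]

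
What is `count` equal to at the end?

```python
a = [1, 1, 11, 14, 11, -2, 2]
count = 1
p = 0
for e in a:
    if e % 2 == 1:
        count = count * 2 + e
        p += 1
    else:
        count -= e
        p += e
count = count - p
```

e=1: odd, count = 1*2+1 = 3; p=1
e=1: odd, count = 3*2+1 = 7; p=2
e=11: odd, count = 7*2+11 = 25; p=3
e=14: not odd, count = 25-14 = 11; p=17
e=11: odd, count = 11*2+11 = 33; p=18
e=-2: not odd, count = 33-(-2) = 35; p=16
e=2: not odd, count = 35-2 = 33; p=18
count-p = 33-18 = 15

15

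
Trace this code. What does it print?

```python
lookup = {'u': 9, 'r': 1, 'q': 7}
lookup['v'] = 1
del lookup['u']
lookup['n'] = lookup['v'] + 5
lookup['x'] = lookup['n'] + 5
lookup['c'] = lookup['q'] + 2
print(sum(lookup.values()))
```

35

lookup['v'] = 1 → {'u': 9, 'r': 1, 'q': 7, 'v': 1}
del 'u' → {'r': 1, 'q': 7, 'v': 1}
lookup['n'] = lookup['v']+5 = 6 → {'r': 1, 'q': 7, 'v': 1, 'n': 6}
lookup['x'] = lookup['n']+5 = 11 → {'r': 1, 'q': 7, 'v': 1, 'n': 6, 'x': 11}
lookup['c'] = lookup['q']+2 = 9 → {'r': 1, 'q': 7, 'v': 1, 'n': 6, 'x': 11, 'c': 9}
sum of values = 35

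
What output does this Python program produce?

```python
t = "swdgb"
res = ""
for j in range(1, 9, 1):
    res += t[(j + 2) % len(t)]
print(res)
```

gbswdgbs

j=1: add t[3]='g' → 'g'
j=2: add t[4]='b' → 'gb'
j=3: add t[0]='s' → 'gbs'
j=4: add t[1]='w' → 'gbsw'
j=5: add t[2]='d' → 'gbswd'
j=6: add t[3]='g' → 'gbswdg'
j=7: add t[4]='b' → 'gbswdgb'
j=8: add t[0]='s' → 'gbswdgbs'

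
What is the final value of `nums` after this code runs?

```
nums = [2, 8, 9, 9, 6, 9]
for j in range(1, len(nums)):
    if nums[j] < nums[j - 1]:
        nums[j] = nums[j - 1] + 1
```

j=1: 8>=2, unchanged → [2, 8, 9, 9, 6, 9]
j=2: 9>=8, unchanged → [2, 8, 9, 9, 6, 9]
j=3: 9>=9, unchanged → [2, 8, 9, 9, 6, 9]
j=4: 6<9, nums[4] = 9+1 = 10 → [2, 8, 9, 9, 10, 9]
j=5: 9<10, nums[5] = 10+1 = 11 → [2, 8, 9, 9, 10, 11]

[2, 8, 9, 9, 10, 11]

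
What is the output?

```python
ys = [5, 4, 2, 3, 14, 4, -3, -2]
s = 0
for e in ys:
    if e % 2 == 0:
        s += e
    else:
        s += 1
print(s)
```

25

e=5: not even, s = 0+1 = 1
e=4: even, s = 1+4 = 5
e=2: even, s = 5+2 = 7
e=3: not even, s = 7+1 = 8
e=14: even, s = 8+14 = 22
e=4: even, s = 22+4 = 26
e=-3: not even, s = 26+1 = 27
e=-2: even, s = 27+(-2) = 25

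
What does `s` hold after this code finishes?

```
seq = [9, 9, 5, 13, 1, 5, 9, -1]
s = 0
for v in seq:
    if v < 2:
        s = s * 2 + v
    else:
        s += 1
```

v=9: not <2, s = 0+1 = 1
v=9: not <2, s = 1+1 = 2
v=5: not <2, s = 2+1 = 3
v=13: not <2, s = 3+1 = 4
v=1: <2, s = 4*2+1 = 9
v=5: not <2, s = 9+1 = 10
v=9: not <2, s = 10+1 = 11
v=-1: <2, s = 11*2+(-1) = 21

21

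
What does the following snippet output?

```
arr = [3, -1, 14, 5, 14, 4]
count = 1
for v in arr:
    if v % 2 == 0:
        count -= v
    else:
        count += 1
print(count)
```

v=3: not even, count = 1+1 = 2
v=-1: not even, count = 2+1 = 3
v=14: even, count = 3-14 = -11
v=5: not even, count = (-11)+1 = -10
v=14: even, count = (-10)-14 = -24
v=4: even, count = (-24)-4 = -28

-28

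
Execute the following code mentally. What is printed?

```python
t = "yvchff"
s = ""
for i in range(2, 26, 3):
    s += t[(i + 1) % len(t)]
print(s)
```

hyhyhyhy

i=2: add t[3]='h' → 'h'
i=5: add t[0]='y' → 'hy'
i=8: add t[3]='h' → 'hyh'
i=11: add t[0]='y' → 'hyhy'
i=14: add t[3]='h' → 'hyhyh'
i=17: add t[0]='y' → 'hyhyhy'
i=20: add t[3]='h' → 'hyhyhyh'
i=23: add t[0]='y' → 'hyhyhyhy'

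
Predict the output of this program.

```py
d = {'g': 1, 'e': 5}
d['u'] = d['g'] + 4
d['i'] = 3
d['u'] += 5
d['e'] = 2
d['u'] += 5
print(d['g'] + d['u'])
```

d['u'] = d['g']+4 = 5 → {'g': 1, 'e': 5, 'u': 5}
d['i'] = 3 → {'g': 1, 'e': 5, 'u': 5, 'i': 3}
d['u'] = 5+5 = 10 → {'g': 1, 'e': 5, 'u': 10, 'i': 3}
d['e'] = 2 → {'g': 1, 'e': 2, 'u': 10, 'i': 3}
d['u'] = 10+5 = 15 → {'g': 1, 'e': 2, 'u': 15, 'i': 3}
d['g']+d['u'] = 1+15 = 16

16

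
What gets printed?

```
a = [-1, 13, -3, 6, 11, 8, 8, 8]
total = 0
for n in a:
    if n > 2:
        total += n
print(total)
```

54

n=-1: not >2
n=13: >2, total = 0+13 = 13
n=-3: not >2
n=6: >2, total = 13+6 = 19
n=11: >2, total = 19+11 = 30
n=8: >2, total = 30+8 = 38
n=8: >2, total = 38+8 = 46
n=8: >2, total = 46+8 = 54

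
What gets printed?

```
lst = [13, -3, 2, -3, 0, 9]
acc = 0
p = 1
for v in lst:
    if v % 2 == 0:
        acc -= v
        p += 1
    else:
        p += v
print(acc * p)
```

v=13: not even; p=14
v=-3: not even; p=11
v=2: even, acc = 0-2 = -2; p=12
v=-3: not even; p=9
v=0: even, acc = (-2)-0 = -2; p=10
v=9: not even; p=19
acc*p = (-2)*19 = -38

-38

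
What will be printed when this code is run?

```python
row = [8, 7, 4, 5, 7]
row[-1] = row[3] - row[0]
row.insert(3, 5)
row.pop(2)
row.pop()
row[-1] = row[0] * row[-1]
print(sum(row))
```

60

row[-1] = row[3]-row[0] = 5-8 = -3 → [8, 7, 4, 5, -3]
insert 5 at 3 → [8, 7, 4, 5, 5, -3]
pop(2) removes 4 → [8, 7, 5, 5, -3]
pop() removes -3 → [8, 7, 5, 5]
row[-1] = row[0]*row[-1] = 8*5 = 40 → [8, 7, 5, 40]
sum = 60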